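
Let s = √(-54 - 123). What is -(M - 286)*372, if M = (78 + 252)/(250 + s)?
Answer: 6637641384/62677 + 122760*I*√177/62677 ≈ 1.059e+5 + 26.058*I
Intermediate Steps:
s = I*√177 (s = √(-177) = I*√177 ≈ 13.304*I)
M = 330/(250 + I*√177) (M = (78 + 252)/(250 + I*√177) = 330/(250 + I*√177) ≈ 1.3163 - 0.070047*I)
-(M - 286)*372 = -((82500/62677 - 330*I*√177/62677) - 286)*372 = -(-17843122/62677 - 330*I*√177/62677)*372 = -(-6637641384/62677 - 122760*I*√177/62677) = 6637641384/62677 + 122760*I*√177/62677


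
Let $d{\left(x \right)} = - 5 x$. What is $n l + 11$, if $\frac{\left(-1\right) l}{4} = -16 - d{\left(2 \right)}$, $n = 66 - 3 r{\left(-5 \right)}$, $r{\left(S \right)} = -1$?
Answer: $1667$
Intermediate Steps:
$n = 69$ ($n = 66 - -3 = 66 + 3 = 69$)
$l = 24$ ($l = - 4 \left(-16 - \left(-5\right) 2\right) = - 4 \left(-16 - -10\right) = - 4 \left(-16 + 10\right) = \left(-4\right) \left(-6\right) = 24$)
$n l + 11 = 69 \cdot 24 + 11 = 1656 + 11 = 1667$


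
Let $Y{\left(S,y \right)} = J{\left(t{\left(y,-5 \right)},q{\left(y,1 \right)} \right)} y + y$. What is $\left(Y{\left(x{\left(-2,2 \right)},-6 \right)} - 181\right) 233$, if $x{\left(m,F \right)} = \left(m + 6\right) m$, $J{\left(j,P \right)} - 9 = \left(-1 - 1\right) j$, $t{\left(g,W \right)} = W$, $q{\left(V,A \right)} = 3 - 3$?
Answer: $-70133$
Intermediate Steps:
$q{\left(V,A \right)} = 0$ ($q{\left(V,A \right)} = 3 - 3 = 0$)
$J{\left(j,P \right)} = 9 - 2 j$ ($J{\left(j,P \right)} = 9 + \left(-1 - 1\right) j = 9 - 2 j$)
$x{\left(m,F \right)} = m \left(6 + m\right)$ ($x{\left(m,F \right)} = \left(6 + m\right) m = m \left(6 + m\right)$)
$Y{\left(S,y \right)} = 20 y$ ($Y{\left(S,y \right)} = \left(9 - -10\right) y + y = \left(9 + 10\right) y + y = 19 y + y = 20 y$)
$\left(Y{\left(x{\left(-2,2 \right)},-6 \right)} - 181\right) 233 = \left(20 \left(-6\right) - 181\right) 233 = \left(-120 - 181\right) 233 = \left(-301\right) 233 = -70133$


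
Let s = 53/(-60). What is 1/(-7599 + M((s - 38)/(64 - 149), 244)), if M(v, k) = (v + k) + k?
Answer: -5100/36263767 ≈ -0.00014064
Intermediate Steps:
s = -53/60 (s = 53*(-1/60) = -53/60 ≈ -0.88333)
M(v, k) = v + 2*k (M(v, k) = (k + v) + k = v + 2*k)
1/(-7599 + M((s - 38)/(64 - 149), 244)) = 1/(-7599 + ((-53/60 - 38)/(64 - 149) + 2*244)) = 1/(-7599 + (-2333/60/(-85) + 488)) = 1/(-7599 + (-2333/60*(-1/85) + 488)) = 1/(-7599 + (2333/5100 + 488)) = 1/(-7599 + 2491133/5100) = 1/(-36263767/5100) = -5100/36263767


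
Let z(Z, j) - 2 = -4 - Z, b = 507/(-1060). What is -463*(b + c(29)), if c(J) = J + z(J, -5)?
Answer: 1216301/1060 ≈ 1147.5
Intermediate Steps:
b = -507/1060 (b = 507*(-1/1060) = -507/1060 ≈ -0.47830)
z(Z, j) = -2 - Z (z(Z, j) = 2 + (-4 - Z) = -2 - Z)
c(J) = -2 (c(J) = J + (-2 - J) = -2)
-463*(b + c(29)) = -463*(-507/1060 - 2) = -463*(-2627/1060) = 1216301/1060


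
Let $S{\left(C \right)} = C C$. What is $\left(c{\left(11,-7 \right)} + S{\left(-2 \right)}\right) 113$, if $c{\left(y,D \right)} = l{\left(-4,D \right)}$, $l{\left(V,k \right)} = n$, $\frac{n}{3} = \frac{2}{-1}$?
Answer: $-226$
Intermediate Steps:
$S{\left(C \right)} = C^{2}$
$n = -6$ ($n = 3 \frac{2}{-1} = 3 \cdot 2 \left(-1\right) = 3 \left(-2\right) = -6$)
$l{\left(V,k \right)} = -6$
$c{\left(y,D \right)} = -6$
$\left(c{\left(11,-7 \right)} + S{\left(-2 \right)}\right) 113 = \left(-6 + \left(-2\right)^{2}\right) 113 = \left(-6 + 4\right) 113 = \left(-2\right) 113 = -226$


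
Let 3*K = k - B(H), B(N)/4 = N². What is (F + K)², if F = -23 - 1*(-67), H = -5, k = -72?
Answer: 1600/9 ≈ 177.78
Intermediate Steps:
F = 44 (F = -23 + 67 = 44)
B(N) = 4*N²
K = -172/3 (K = (-72 - 4*(-5)²)/3 = (-72 - 4*25)/3 = (-72 - 1*100)/3 = (-72 - 100)/3 = (⅓)*(-172) = -172/3 ≈ -57.333)
(F + K)² = (44 - 172/3)² = (-40/3)² = 1600/9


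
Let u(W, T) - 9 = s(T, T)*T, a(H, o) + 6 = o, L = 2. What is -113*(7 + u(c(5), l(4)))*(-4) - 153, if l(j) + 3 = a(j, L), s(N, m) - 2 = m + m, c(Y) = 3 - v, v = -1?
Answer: 45047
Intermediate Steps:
c(Y) = 4 (c(Y) = 3 - 1*(-1) = 3 + 1 = 4)
a(H, o) = -6 + o
s(N, m) = 2 + 2*m (s(N, m) = 2 + (m + m) = 2 + 2*m)
l(j) = -7 (l(j) = -3 + (-6 + 2) = -3 - 4 = -7)
u(W, T) = 9 + T*(2 + 2*T) (u(W, T) = 9 + (2 + 2*T)*T = 9 + T*(2 + 2*T))
-113*(7 + u(c(5), l(4)))*(-4) - 153 = -113*(7 + (9 + 2*(-7)*(1 - 7)))*(-4) - 153 = -113*(7 + (9 + 2*(-7)*(-6)))*(-4) - 153 = -113*(7 + (9 + 84))*(-4) - 153 = -113*(7 + 93)*(-4) - 153 = -11300*(-4) - 153 = -113*(-400) - 153 = 45200 - 153 = 45047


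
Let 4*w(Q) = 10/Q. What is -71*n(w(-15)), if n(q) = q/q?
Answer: -71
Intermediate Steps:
w(Q) = 5/(2*Q) (w(Q) = (10/Q)/4 = 5/(2*Q))
n(q) = 1
-71*n(w(-15)) = -71*1 = -71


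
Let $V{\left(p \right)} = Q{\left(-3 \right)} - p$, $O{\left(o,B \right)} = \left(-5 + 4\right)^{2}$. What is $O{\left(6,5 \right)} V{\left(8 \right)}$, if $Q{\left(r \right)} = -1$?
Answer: $-9$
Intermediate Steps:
$O{\left(o,B \right)} = 1$ ($O{\left(o,B \right)} = \left(-1\right)^{2} = 1$)
$V{\left(p \right)} = -1 - p$
$O{\left(6,5 \right)} V{\left(8 \right)} = 1 \left(-1 - 8\right) = 1 \left(-9\right) = -9$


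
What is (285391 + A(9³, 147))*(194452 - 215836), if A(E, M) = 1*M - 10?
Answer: -6105730752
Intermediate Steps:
A(E, M) = -10 + M (A(E, M) = M - 10 = -10 + M)
(285391 + A(9³, 147))*(194452 - 215836) = (285391 + (-10 + 147))*(194452 - 215836) = (285391 + 137)*(-21384) = 285528*(-21384) = -6105730752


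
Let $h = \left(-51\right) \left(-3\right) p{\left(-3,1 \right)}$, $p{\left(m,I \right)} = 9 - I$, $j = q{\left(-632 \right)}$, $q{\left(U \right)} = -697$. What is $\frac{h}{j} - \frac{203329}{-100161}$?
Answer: $\frac{36287}{132471} \approx 0.27392$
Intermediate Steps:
$j = -697$
$h = 1224$ ($h = \left(-51\right) \left(-3\right) \left(9 - 1\right) = 153 \left(9 - 1\right) = 153 \cdot 8 = 1224$)
$\frac{h}{j} - \frac{203329}{-100161} = \frac{1224}{-697} - \frac{203329}{-100161} = 1224 \left(- \frac{1}{697}\right) - - \frac{6559}{3231} = - \frac{72}{41} + \frac{6559}{3231} = \frac{36287}{132471}$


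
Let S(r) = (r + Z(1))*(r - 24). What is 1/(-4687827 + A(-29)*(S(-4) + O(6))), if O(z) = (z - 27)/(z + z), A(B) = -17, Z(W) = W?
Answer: -4/18756901 ≈ -2.1325e-7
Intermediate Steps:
S(r) = (1 + r)*(-24 + r) (S(r) = (r + 1)*(r - 24) = (1 + r)*(-24 + r))
O(z) = (-27 + z)/(2*z) (O(z) = (-27 + z)/((2*z)) = (-27 + z)*(1/(2*z)) = (-27 + z)/(2*z))
1/(-4687827 + A(-29)*(S(-4) + O(6))) = 1/(-4687827 - 17*((-24 + (-4)**2 - 23*(-4)) + (1/2)*(-27 + 6)/6)) = 1/(-4687827 - 17*((-24 + 16 + 92) + (1/2)*(1/6)*(-21))) = 1/(-4687827 - 17*(84 - 7/4)) = 1/(-4687827 - 17*329/4) = 1/(-4687827 - 5593/4) = 1/(-18756901/4) = -4/18756901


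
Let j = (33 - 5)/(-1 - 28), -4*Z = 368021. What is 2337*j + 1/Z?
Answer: -24081822272/10672609 ≈ -2256.4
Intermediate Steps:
Z = -368021/4 (Z = -¼*368021 = -368021/4 ≈ -92005.)
j = -28/29 (j = 28/(-29) = 28*(-1/29) = -28/29 ≈ -0.96552)
2337*j + 1/Z = 2337*(-28/29) + 1/(-368021/4) = -65436/29 - 4/368021 = -24081822272/10672609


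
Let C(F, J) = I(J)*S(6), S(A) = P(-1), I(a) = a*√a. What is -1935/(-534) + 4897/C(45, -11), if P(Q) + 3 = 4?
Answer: 645/178 + 4897*I*√11/121 ≈ 3.6236 + 134.23*I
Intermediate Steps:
I(a) = a^(3/2)
P(Q) = 1 (P(Q) = -3 + 4 = 1)
S(A) = 1
C(F, J) = J^(3/2) (C(F, J) = J^(3/2)*1 = J^(3/2))
-1935/(-534) + 4897/C(45, -11) = -1935/(-534) + 4897/((-11)^(3/2)) = -1935*(-1/534) + 4897/((-11*I*√11)) = 645/178 + 4897*(I*√11/121) = 645/178 + 4897*I*√11/121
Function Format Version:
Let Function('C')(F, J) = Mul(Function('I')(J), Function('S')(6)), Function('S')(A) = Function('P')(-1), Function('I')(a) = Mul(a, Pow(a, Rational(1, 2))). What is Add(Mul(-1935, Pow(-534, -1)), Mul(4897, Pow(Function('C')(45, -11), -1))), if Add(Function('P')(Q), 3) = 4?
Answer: Add(Rational(645, 178), Mul(Rational(4897, 121), I, Pow(11, Rational(1, 2)))) ≈ Add(3.6236, Mul(134.23, I))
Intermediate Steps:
Function('I')(a) = Pow(a, Rational(3, 2))
Function('P')(Q) = 1 (Function('P')(Q) = Add(-3, 4) = 1)
Function('S')(A) = 1
Function('C')(F, J) = Pow(J, Rational(3, 2)) (Function('C')(F, J) = Mul(Pow(J, Rational(3, 2)), 1) = Pow(J, Rational(3, 2)))
Add(Mul(-1935, Pow(-534, -1)), Mul(4897, Pow(Function('C')(45, -11), -1))) = Add(Mul(-1935, Pow(-534, -1)), Mul(4897, Pow(Pow(-11, Rational(3, 2)), -1))) = Add(Mul(-1935, Rational(-1, 534)), Mul(4897, Pow(Mul(-11, I, Pow(11, Rational(1, 2))), -1))) = Add(Rational(645, 178), Mul(4897, Mul(Rational(1, 121), I, Pow(11, Rational(1, 2))))) = Add(Rational(645, 178), Mul(Rational(4897, 121), I, Pow(11, Rational(1, 2))))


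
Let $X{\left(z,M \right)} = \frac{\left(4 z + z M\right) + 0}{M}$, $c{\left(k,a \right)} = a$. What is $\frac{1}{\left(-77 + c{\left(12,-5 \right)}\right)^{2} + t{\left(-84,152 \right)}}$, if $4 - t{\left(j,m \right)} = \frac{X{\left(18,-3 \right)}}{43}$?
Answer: $\frac{43}{289310} \approx 0.00014863$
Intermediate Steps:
$X{\left(z,M \right)} = \frac{4 z + M z}{M}$ ($X{\left(z,M \right)} = \frac{\left(4 z + M z\right) + 0}{M} = \frac{4 z + M z}{M}$)
$t{\left(j,m \right)} = \frac{178}{43}$ ($t{\left(j,m \right)} = 4 - \frac{18 \frac{1}{-3} \left(4 - 3\right)}{43} = 4 - 18 \left(- \frac{1}{3}\right) 1 \cdot \frac{1}{43} = 4 - \left(-6\right) \frac{1}{43} = 4 - - \frac{6}{43} = 4 + \frac{6}{43} = \frac{178}{43}$)
$\frac{1}{\left(-77 + c{\left(12,-5 \right)}\right)^{2} + t{\left(-84,152 \right)}} = \frac{1}{\left(-77 - 5\right)^{2} + \frac{178}{43}} = \frac{1}{\left(-82\right)^{2} + \frac{178}{43}} = \frac{1}{6724 + \frac{178}{43}} = \frac{1}{\frac{289310}{43}} = \frac{43}{289310}$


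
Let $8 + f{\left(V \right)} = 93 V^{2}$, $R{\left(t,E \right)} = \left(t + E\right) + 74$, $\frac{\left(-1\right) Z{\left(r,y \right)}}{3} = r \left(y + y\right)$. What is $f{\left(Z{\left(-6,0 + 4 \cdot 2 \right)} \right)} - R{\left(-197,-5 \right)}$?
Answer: $7713912$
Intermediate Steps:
$Z{\left(r,y \right)} = - 6 r y$ ($Z{\left(r,y \right)} = - 3 r \left(y + y\right) = - 3 r 2 y = - 3 \cdot 2 r y = - 6 r y$)
$R{\left(t,E \right)} = 74 + E + t$ ($R{\left(t,E \right)} = \left(E + t\right) + 74 = 74 + E + t$)
$f{\left(V \right)} = -8 + 93 V^{2}$
$f{\left(Z{\left(-6,0 + 4 \cdot 2 \right)} \right)} - R{\left(-197,-5 \right)} = \left(-8 + 93 \left(\left(-6\right) \left(-6\right) \left(0 + 4 \cdot 2\right)\right)^{2}\right) - \left(74 - 5 - 197\right) = \left(-8 + 93 \left(\left(-6\right) \left(-6\right) \left(0 + 8\right)\right)^{2}\right) - -128 = \left(-8 + 93 \left(\left(-6\right) \left(-6\right) 8\right)^{2}\right) + 128 = \left(-8 + 93 \cdot 288^{2}\right) + 128 = \left(-8 + 93 \cdot 82944\right) + 128 = \left(-8 + 7713792\right) + 128 = 7713784 + 128 = 7713912$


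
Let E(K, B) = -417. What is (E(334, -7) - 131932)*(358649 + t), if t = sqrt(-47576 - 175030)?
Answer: -47466836501 - 397047*I*sqrt(24734) ≈ -4.7467e+10 - 6.2444e+7*I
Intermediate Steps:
t = 3*I*sqrt(24734) (t = sqrt(-222606) = 3*I*sqrt(24734) ≈ 471.81*I)
(E(334, -7) - 131932)*(358649 + t) = (-417 - 131932)*(358649 + 3*I*sqrt(24734)) = -132349*(358649 + 3*I*sqrt(24734)) = -47466836501 - 397047*I*sqrt(24734)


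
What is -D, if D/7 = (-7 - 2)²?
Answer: -567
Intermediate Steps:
D = 567 (D = 7*(-7 - 2)² = 7*(-9)² = 7*81 = 567)
-D = -1*567 = -567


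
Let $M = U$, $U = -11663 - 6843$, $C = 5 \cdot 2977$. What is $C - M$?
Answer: $33391$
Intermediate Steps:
$C = 14885$
$U = -18506$ ($U = -11663 - 6843 = -18506$)
$M = -18506$
$C - M = 14885 - -18506 = 14885 + 18506 = 33391$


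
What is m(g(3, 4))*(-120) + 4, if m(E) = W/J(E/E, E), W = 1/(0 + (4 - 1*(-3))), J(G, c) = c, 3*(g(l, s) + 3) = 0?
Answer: 68/7 ≈ 9.7143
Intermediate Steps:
g(l, s) = -3 (g(l, s) = -3 + (1/3)*0 = -3 + 0 = -3)
W = 1/7 (W = 1/(0 + (4 + 3)) = 1/(0 + 7) = 1/7 ≈ 0.14286)
m(E) = 1/(7*E)
m(g(3, 4))*(-120) + 4 = ((1/7)/(-3))*(-120) + 4 = ((1/7)*(-1/3))*(-120) + 4 = -1/21*(-120) + 4 = 40/7 + 4 = 68/7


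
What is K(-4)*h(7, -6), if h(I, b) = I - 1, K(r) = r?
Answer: -24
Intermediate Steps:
h(I, b) = -1 + I
K(-4)*h(7, -6) = -4*(-1 + 7) = -4*6 = -24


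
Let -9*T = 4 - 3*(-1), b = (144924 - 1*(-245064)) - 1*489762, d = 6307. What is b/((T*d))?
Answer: 897966/44149 ≈ 20.339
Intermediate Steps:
b = -99774 (b = (144924 + 245064) - 489762 = 389988 - 489762 = -99774)
T = -7/9 (T = -(4 - 3*(-1))/9 = -(4 + 3)/9 = -⅑*7 = -7/9 ≈ -0.77778)
b/((T*d)) = -99774/((-7/9*6307)) = -99774/(-44149/9) = -99774*(-9/44149) = 897966/44149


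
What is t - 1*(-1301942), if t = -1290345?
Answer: 11597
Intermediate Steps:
t - 1*(-1301942) = -1290345 - 1*(-1301942) = -1290345 + 1301942 = 11597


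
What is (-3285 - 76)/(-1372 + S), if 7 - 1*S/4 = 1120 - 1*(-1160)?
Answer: 3361/10464 ≈ 0.32120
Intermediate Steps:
S = -9092 (S = 28 - 4*(1120 - 1*(-1160)) = 28 - 4*(1120 + 1160) = 28 - 4*2280 = 28 - 9120 = -9092)
(-3285 - 76)/(-1372 + S) = (-3285 - 76)/(-1372 - 9092) = -3361/(-10464) = -3361*(-1/10464) = 3361/10464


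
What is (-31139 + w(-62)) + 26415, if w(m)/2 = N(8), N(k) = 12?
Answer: -4700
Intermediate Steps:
w(m) = 24 (w(m) = 2*12 = 24)
(-31139 + w(-62)) + 26415 = (-31139 + 24) + 26415 = -31115 + 26415 = -4700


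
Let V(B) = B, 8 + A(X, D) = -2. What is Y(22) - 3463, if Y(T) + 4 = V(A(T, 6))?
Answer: -3477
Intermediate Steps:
A(X, D) = -10 (A(X, D) = -8 - 2 = -10)
Y(T) = -14 (Y(T) = -4 - 10 = -14)
Y(22) - 3463 = -14 - 3463 = -3477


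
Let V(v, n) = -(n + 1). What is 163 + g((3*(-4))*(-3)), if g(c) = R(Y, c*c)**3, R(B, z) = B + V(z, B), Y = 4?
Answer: 162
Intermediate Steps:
V(v, n) = -1 - n (V(v, n) = -(1 + n) = -1 - n)
R(B, z) = -1 (R(B, z) = B + (-1 - B) = -1)
g(c) = -1 (g(c) = (-1)**3 = -1)
163 + g((3*(-4))*(-3)) = 163 - 1 = 162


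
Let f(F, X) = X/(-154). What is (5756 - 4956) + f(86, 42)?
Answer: 8797/11 ≈ 799.73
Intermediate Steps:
f(F, X) = -X/154 (f(F, X) = X*(-1/154) = -X/154)
(5756 - 4956) + f(86, 42) = (5756 - 4956) - 1/154*42 = 800 - 3/11 = 8797/11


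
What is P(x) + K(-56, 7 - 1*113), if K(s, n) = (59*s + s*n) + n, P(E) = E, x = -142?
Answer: 2384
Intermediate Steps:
K(s, n) = n + 59*s + n*s (K(s, n) = (59*s + n*s) + n = n + 59*s + n*s)
P(x) + K(-56, 7 - 1*113) = -142 + ((7 - 1*113) + 59*(-56) + (7 - 1*113)*(-56)) = -142 + ((7 - 113) - 3304 + (7 - 113)*(-56)) = -142 + (-106 - 3304 - 106*(-56)) = -142 + (-106 - 3304 + 5936) = -142 + 2526 = 2384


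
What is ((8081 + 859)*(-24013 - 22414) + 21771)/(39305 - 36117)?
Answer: -415035609/3188 ≈ -1.3019e+5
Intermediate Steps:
((8081 + 859)*(-24013 - 22414) + 21771)/(39305 - 36117) = (8940*(-46427) + 21771)/3188 = (-415057380 + 21771)*(1/3188) = -415035609*1/3188 = -415035609/3188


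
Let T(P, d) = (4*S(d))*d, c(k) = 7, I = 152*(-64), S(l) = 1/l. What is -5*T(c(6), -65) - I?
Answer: 9708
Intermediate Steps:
I = -9728
T(P, d) = 4 (T(P, d) = (4/d)*d = 4)
-5*T(c(6), -65) - I = -5*4 - 1*(-9728) = -20 + 9728 = 9708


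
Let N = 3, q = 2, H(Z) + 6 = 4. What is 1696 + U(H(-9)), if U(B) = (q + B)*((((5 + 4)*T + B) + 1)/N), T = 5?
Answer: 1696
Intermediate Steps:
H(Z) = -2 (H(Z) = -6 + 4 = -2)
U(B) = (2 + B)*(46/3 + B/3) (U(B) = (2 + B)*((((5 + 4)*5 + B) + 1)/3) = (2 + B)*(((9*5 + B) + 1)*(⅓)) = (2 + B)*(((45 + B) + 1)*(⅓)) = (2 + B)*((46 + B)*(⅓)) = (2 + B)*(46/3 + B/3))
1696 + U(H(-9)) = 1696 + (92/3 + 16*(-2) + (⅓)*(-2)²) = 1696 + (92/3 - 32 + (⅓)*4) = 1696 + (92/3 - 32 + 4/3) = 1696 + 0 = 1696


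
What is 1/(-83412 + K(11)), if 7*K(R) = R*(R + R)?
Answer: -7/583642 ≈ -1.1994e-5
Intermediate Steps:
K(R) = 2*R²/7 (K(R) = (R*(R + R))/7 = (R*(2*R))/7 = (2*R²)/7 = 2*R²/7)
1/(-83412 + K(11)) = 1/(-83412 + (2/7)*11²) = 1/(-83412 + (2/7)*121) = 1/(-83412 + 242/7) = 1/(-583642/7) = -7/583642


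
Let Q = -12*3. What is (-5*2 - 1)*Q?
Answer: 396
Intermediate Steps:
Q = -36
(-5*2 - 1)*Q = (-5*2 - 1)*(-36) = (-10 - 1)*(-36) = -11*(-36) = 396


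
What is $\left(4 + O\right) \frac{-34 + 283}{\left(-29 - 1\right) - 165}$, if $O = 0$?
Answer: $- \frac{332}{65} \approx -5.1077$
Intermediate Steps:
$\left(4 + O\right) \frac{-34 + 283}{\left(-29 - 1\right) - 165} = \left(4 + 0\right) \frac{-34 + 283}{\left(-29 - 1\right) - 165} = 4 \frac{249}{\left(-29 - 1\right) - 165} = 4 \frac{249}{-30 - 165} = 4 \frac{249}{-195} = 4 \cdot 249 \left(- \frac{1}{195}\right) = 4 \left(- \frac{83}{65}\right) = - \frac{332}{65}$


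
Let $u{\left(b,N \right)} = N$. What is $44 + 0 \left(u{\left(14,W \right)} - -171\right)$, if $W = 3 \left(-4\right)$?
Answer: $44$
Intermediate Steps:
$W = -12$
$44 + 0 \left(u{\left(14,W \right)} - -171\right) = 44 + 0 \left(-12 - -171\right) = 44 + 0 \left(-12 + 171\right) = 44 + 0 \cdot 159 = 44 + 0 = 44$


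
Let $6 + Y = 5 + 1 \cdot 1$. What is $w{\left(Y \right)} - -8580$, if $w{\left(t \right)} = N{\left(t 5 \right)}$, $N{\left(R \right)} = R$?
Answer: $8580$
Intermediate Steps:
$Y = 0$ ($Y = -6 + \left(5 + 1 \cdot 1\right) = -6 + \left(5 + 1\right) = -6 + 6 = 0$)
$w{\left(t \right)} = 5 t$ ($w{\left(t \right)} = t 5 = 5 t$)
$w{\left(Y \right)} - -8580 = 5 \cdot 0 - -8580 = 0 + 8580 = 8580$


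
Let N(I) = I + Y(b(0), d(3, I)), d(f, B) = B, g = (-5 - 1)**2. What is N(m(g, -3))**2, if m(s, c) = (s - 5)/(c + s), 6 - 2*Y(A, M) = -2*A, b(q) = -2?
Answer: 4096/1089 ≈ 3.7612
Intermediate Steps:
g = 36 (g = (-6)**2 = 36)
Y(A, M) = 3 + A (Y(A, M) = 3 - (-1)*A = 3 + A)
m(s, c) = (-5 + s)/(c + s)
N(I) = 1 + I (N(I) = I + (3 - 2) = I + 1 = 1 + I)
N(m(g, -3))**2 = (1 + (-5 + 36)/(-3 + 36))**2 = (1 + 31/33)**2 = (64/33)**2 = 4096/1089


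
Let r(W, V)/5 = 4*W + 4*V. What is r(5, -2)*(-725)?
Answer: -43500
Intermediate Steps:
r(W, V) = 20*V + 20*W (r(W, V) = 5*(4*W + 4*V) = 5*(4*V + 4*W) = 20*V + 20*W)
r(5, -2)*(-725) = (20*(-2) + 20*5)*(-725) = (-40 + 100)*(-725) = 60*(-725) = -43500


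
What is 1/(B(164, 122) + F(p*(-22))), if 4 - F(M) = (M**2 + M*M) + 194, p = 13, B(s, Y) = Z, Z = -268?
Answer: -1/164050 ≈ -6.0957e-6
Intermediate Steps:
B(s, Y) = -268
F(M) = -190 - 2*M**2 (F(M) = 4 - ((M**2 + M*M) + 194) = 4 - ((M**2 + M**2) + 194) = 4 - (2*M**2 + 194) = 4 - (194 + 2*M**2) = 4 + (-194 - 2*M**2) = -190 - 2*M**2)
1/(B(164, 122) + F(p*(-22))) = 1/(-268 + (-190 - 2*(13*(-22))**2)) = 1/(-268 + (-190 - 2*(-286)**2)) = 1/(-268 + (-190 - 2*81796)) = 1/(-268 + (-190 - 163592)) = 1/(-268 - 163782) = 1/(-164050) = -1/164050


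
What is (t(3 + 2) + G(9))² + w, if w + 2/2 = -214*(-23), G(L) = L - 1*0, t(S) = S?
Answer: 5117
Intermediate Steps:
G(L) = L (G(L) = L + 0 = L)
w = 4921 (w = -1 - 214*(-23) = -1 + 4922 = 4921)
(t(3 + 2) + G(9))² + w = ((3 + 2) + 9)² + 4921 = (5 + 9)² + 4921 = 14² + 4921 = 196 + 4921 = 5117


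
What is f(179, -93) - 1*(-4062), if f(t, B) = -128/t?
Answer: 726970/179 ≈ 4061.3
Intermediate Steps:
f(179, -93) - 1*(-4062) = -128/179 - 1*(-4062) = -128*1/179 + 4062 = -128/179 + 4062 = 726970/179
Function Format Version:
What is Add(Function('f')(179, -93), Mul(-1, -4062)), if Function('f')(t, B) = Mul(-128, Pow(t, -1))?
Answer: Rational(726970, 179) ≈ 4061.3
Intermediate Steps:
Add(Function('f')(179, -93), Mul(-1, -4062)) = Add(Mul(-128, Pow(179, -1)), Mul(-1, -4062)) = Add(Mul(-128, Rational(1, 179)), 4062) = Add(Rational(-128, 179), 4062) = Rational(726970, 179)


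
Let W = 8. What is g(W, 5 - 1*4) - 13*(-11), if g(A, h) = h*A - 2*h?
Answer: 149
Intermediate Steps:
g(A, h) = -2*h + A*h (g(A, h) = A*h - 2*h = -2*h + A*h)
g(W, 5 - 1*4) - 13*(-11) = (5 - 1*4)*(-2 + 8) - 13*(-11) = (5 - 4)*6 + 143 = 1*6 + 143 = 6 + 143 = 149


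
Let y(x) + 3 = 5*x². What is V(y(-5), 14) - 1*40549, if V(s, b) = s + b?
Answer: -40413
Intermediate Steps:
y(x) = -3 + 5*x²
V(s, b) = b + s
V(y(-5), 14) - 1*40549 = (14 + (-3 + 5*(-5)²)) - 1*40549 = (14 + (-3 + 5*25)) - 40549 = (14 + (-3 + 125)) - 40549 = (14 + 122) - 40549 = 136 - 40549 = -40413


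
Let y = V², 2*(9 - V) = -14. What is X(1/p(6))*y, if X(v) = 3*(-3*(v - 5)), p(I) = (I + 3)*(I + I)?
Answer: 34496/3 ≈ 11499.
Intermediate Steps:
V = 16 (V = 9 - ½*(-14) = 9 + 7 = 16)
p(I) = 2*I*(3 + I) (p(I) = (3 + I)*(2*I) = 2*I*(3 + I))
X(v) = 45 - 9*v (X(v) = 3*(-3*(-5 + v)) = 3*(15 - 3*v) = 45 - 9*v)
y = 256 (y = 16² = 256)
X(1/p(6))*y = (45 - 9*1/(12*(3 + 6)))*256 = (45 - 9/(2*6*9))*256 = (45 - 9/108)*256 = (45 - 9*1/108)*256 = (45 - 1/12)*256 = (539/12)*256 = 34496/3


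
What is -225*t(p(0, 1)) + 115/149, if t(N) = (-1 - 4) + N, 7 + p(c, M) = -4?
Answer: 536515/149 ≈ 3600.8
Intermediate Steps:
p(c, M) = -11 (p(c, M) = -7 - 4 = -11)
t(N) = -5 + N
-225*t(p(0, 1)) + 115/149 = -225*(-5 - 11) + 115/149 = -225*(-16) + 115*(1/149) = 3600 + 115/149 = 536515/149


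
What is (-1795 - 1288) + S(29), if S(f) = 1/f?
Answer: -89406/29 ≈ -3083.0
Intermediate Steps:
(-1795 - 1288) + S(29) = (-1795 - 1288) + 1/29 = -3083 + 1/29 = -89406/29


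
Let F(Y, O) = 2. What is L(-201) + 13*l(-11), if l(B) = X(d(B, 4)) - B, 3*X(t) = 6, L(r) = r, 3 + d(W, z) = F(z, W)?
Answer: -32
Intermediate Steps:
d(W, z) = -1 (d(W, z) = -3 + 2 = -1)
X(t) = 2 (X(t) = (⅓)*6 = 2)
l(B) = 2 - B
L(-201) + 13*l(-11) = -201 + 13*(2 - 1*(-11)) = -201 + 13*(2 + 11) = -201 + 13*13 = -201 + 169 = -32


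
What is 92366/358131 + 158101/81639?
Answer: 21387179035/9745818903 ≈ 2.1945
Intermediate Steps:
92366/358131 + 158101/81639 = 21387179035/9745818903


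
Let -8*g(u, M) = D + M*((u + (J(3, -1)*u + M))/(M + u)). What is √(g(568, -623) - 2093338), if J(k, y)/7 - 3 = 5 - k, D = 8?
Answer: I*√4107048594/44 ≈ 1456.5*I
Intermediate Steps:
J(k, y) = 56 - 7*k (J(k, y) = 21 + 7*(5 - k) = 21 + (35 - 7*k) = 56 - 7*k)
g(u, M) = -1 - M*(M + 36*u)/(8*(M + u)) (g(u, M) = -(8 + M*((u + ((56 - 7*3)*u + M))/(M + u)))/8 = -(8 + M*((u + ((56 - 21)*u + M))/(M + u)))/8 = -(8 + M*((u + (35*u + M))/(M + u)))/8 = -(8 + M*((u + (M + 35*u))/(M + u)))/8 = -(8 + M*((M + 36*u)/(M + u)))/8 = -(8 + M*(M + 36*u)/(M + u))/8 = -1 - M*(M + 36*u)/(8*(M + u)))
√(g(568, -623) - 2093338) = √((-1*(-623) - 1*568 - ⅛*(-623)² - 9/2*(-623)*568)/(-623 + 568) - 2093338) = √((623 - 568 - ⅛*388129 + 1592388)/(-55) - 2093338) = √(-(623 - 568 - 388129/8 + 1592388)/55 - 2093338) = √(-1/55*12351415/8 - 2093338) = √(-2470283/88 - 2093338) = √(-186684027/88) = I*√4107048594/44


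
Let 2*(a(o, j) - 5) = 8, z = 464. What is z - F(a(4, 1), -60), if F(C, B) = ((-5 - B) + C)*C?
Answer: -112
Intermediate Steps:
a(o, j) = 9 (a(o, j) = 5 + (½)*8 = 5 + 4 = 9)
F(C, B) = C*(-5 + C - B) (F(C, B) = (-5 + C - B)*C = C*(-5 + C - B))
z - F(a(4, 1), -60) = 464 - 9*(-5 + 9 - 1*(-60)) = 464 - 9*(-5 + 9 + 60) = 464 - 9*64 = 464 - 1*576 = 464 - 576 = -112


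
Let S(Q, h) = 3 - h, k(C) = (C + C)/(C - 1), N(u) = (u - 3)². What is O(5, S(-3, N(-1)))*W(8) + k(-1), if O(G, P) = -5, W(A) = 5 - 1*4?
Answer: -4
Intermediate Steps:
N(u) = (-3 + u)²
k(C) = 2*C/(-1 + C) (k(C) = (2*C)/(-1 + C) = 2*C/(-1 + C))
W(A) = 1 (W(A) = 5 - 4 = 1)
O(5, S(-3, N(-1)))*W(8) + k(-1) = -5*1 + 2*(-1)/(-1 - 1) = -5 + 2*(-1)/(-2) = -5 + 2*(-1)*(-½) = -5 + 1 = -4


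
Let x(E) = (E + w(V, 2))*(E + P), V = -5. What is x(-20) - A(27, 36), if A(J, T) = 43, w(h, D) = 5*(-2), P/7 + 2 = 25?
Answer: -4273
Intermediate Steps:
P = 161 (P = -14 + 7*25 = -14 + 175 = 161)
w(h, D) = -10
x(E) = (-10 + E)*(161 + E) (x(E) = (E - 10)*(E + 161) = (-10 + E)*(161 + E))
x(-20) - A(27, 36) = (-1610 + (-20)² + 151*(-20)) - 1*43 = (-1610 + 400 - 3020) - 43 = -4230 - 43 = -4273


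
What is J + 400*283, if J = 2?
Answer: 113202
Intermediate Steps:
J + 400*283 = 2 + 400*283 = 2 + 113200 = 113202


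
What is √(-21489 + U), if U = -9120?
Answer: 3*I*√3401 ≈ 174.95*I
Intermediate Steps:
√(-21489 + U) = √(-21489 - 9120) = √(-30609) = 3*I*√3401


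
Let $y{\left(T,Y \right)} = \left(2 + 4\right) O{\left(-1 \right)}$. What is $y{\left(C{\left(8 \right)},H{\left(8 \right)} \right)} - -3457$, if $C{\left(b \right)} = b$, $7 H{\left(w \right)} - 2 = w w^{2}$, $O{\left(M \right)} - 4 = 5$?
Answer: $3511$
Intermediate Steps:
$O{\left(M \right)} = 9$ ($O{\left(M \right)} = 4 + 5 = 9$)
$H{\left(w \right)} = \frac{2}{7} + \frac{w^{3}}{7}$ ($H{\left(w \right)} = \frac{2}{7} + \frac{w w^{2}}{7} = \frac{2}{7} + \frac{w^{3}}{7}$)
$y{\left(T,Y \right)} = 54$ ($y{\left(T,Y \right)} = \left(2 + 4\right) 9 = 6 \cdot 9 = 54$)
$y{\left(C{\left(8 \right)},H{\left(8 \right)} \right)} - -3457 = 54 - -3457 = 54 + 3457 = 3511$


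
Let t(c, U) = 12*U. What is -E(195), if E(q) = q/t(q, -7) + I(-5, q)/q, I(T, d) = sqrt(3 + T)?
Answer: 65/28 - I*sqrt(2)/195 ≈ 2.3214 - 0.0072524*I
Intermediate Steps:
E(q) = -q/84 + I*sqrt(2)/q (E(q) = q/((12*(-7))) + sqrt(3 - 5)/q = q/(-84) + sqrt(-2)/q = q*(-1/84) + (I*sqrt(2))/q = -q/84 + I*sqrt(2)/q)
-E(195) = -(-1/84*195 + I*sqrt(2)/195) = -(-65/28 + I*sqrt(2)*(1/195)) = -(-65/28 + I*sqrt(2)/195) = 65/28 - I*sqrt(2)/195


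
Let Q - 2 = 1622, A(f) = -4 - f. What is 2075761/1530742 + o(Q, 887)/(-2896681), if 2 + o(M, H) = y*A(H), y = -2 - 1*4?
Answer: 6004637163993/4434071267302 ≈ 1.3542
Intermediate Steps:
Q = 1624 (Q = 2 + 1622 = 1624)
y = -6 (y = -2 - 4 = -6)
o(M, H) = 22 + 6*H (o(M, H) = -2 - 6*(-4 - H) = -2 + (24 + 6*H) = 22 + 6*H)
2075761/1530742 + o(Q, 887)/(-2896681) = 2075761/1530742 + (22 + 6*887)/(-2896681) = 2075761*(1/1530742) + (22 + 5322)*(-1/2896681) = 2075761/1530742 + 5344*(-1/2896681) = 2075761/1530742 - 5344/2896681 = 6004637163993/4434071267302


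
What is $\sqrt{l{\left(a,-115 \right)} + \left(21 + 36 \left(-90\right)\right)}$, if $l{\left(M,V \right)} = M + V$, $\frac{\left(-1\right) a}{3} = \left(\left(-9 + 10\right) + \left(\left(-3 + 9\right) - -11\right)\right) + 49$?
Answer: $i \sqrt{3535} \approx 59.456 i$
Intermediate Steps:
$a = -201$ ($a = - 3 \left(\left(\left(-9 + 10\right) + \left(\left(-3 + 9\right) - -11\right)\right) + 49\right) = - 3 \left(\left(1 + \left(6 + 11\right)\right) + 49\right) = - 3 \left(\left(1 + 17\right) + 49\right) = - 3 \left(18 + 49\right) = \left(-3\right) 67 = -201$)
$\sqrt{l{\left(a,-115 \right)} + \left(21 + 36 \left(-90\right)\right)} = \sqrt{\left(-201 - 115\right) + \left(21 + 36 \left(-90\right)\right)} = \sqrt{-316 + \left(21 - 3240\right)} = \sqrt{-316 - 3219} = \sqrt{-3535} = i \sqrt{3535}$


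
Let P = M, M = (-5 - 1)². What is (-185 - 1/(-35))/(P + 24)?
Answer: -1079/350 ≈ -3.0829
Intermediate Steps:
M = 36 (M = (-6)² = 36)
P = 36
(-185 - 1/(-35))/(P + 24) = (-185 - 1/(-35))/(36 + 24) = (-185 - 1*(-1/35))/60 = (-185 + 1/35)*(1/60) = -6474/35*1/60 = -1079/350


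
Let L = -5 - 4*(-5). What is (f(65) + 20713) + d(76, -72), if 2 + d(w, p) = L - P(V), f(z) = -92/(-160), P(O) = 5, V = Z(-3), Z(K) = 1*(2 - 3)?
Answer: 828863/40 ≈ 20722.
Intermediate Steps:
Z(K) = -1 (Z(K) = 1*(-1) = -1)
V = -1
L = 15 (L = -5 + 20 = 15)
f(z) = 23/40 (f(z) = -92*(-1/160) = 23/40)
d(w, p) = 8 (d(w, p) = -2 + (15 - 1*5) = -2 + (15 - 5) = -2 + 10 = 8)
(f(65) + 20713) + d(76, -72) = (23/40 + 20713) + 8 = 828543/40 + 8 = 828863/40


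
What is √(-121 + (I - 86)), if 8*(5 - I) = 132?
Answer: I*√874/2 ≈ 14.782*I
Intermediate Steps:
I = -23/2 (I = 5 - ⅛*132 = 5 - 33/2 = -23/2 ≈ -11.500)
√(-121 + (I - 86)) = √(-121 + (-23/2 - 86)) = √(-121 - 195/2) = √(-437/2) = I*√874/2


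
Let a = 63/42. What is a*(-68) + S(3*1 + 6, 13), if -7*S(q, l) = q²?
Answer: -795/7 ≈ -113.57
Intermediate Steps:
S(q, l) = -q²/7
a = 3/2 (a = 63*(1/42) = 3/2 ≈ 1.5000)
a*(-68) + S(3*1 + 6, 13) = (3/2)*(-68) - (3*1 + 6)²/7 = -102 - (3 + 6)²/7 = -102 - ⅐*9² = -102 - ⅐*81 = -102 - 81/7 = -795/7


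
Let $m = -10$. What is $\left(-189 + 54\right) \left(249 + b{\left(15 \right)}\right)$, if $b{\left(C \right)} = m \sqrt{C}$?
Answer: $-33615 + 1350 \sqrt{15} \approx -28386.0$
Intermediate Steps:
$b{\left(C \right)} = - 10 \sqrt{C}$
$\left(-189 + 54\right) \left(249 + b{\left(15 \right)}\right) = \left(-189 + 54\right) \left(249 - 10 \sqrt{15}\right) = - 135 \left(249 - 10 \sqrt{15}\right) = -33615 + 1350 \sqrt{15}$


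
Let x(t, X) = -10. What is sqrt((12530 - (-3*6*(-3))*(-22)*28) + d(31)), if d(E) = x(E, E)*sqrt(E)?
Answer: sqrt(45794 - 10*sqrt(31)) ≈ 213.87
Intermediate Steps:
d(E) = -10*sqrt(E)
sqrt((12530 - (-3*6*(-3))*(-22)*28) + d(31)) = sqrt((12530 - (-3*6*(-3))*(-22)*28) - 10*sqrt(31)) = sqrt((12530 - -18*(-3)*(-22)*28) - 10*sqrt(31)) = sqrt((12530 - 54*(-22)*28) - 10*sqrt(31)) = sqrt((12530 - (-1188)*28) - 10*sqrt(31)) = sqrt((12530 - 1*(-33264)) - 10*sqrt(31)) = sqrt((12530 + 33264) - 10*sqrt(31)) = sqrt(45794 - 10*sqrt(31))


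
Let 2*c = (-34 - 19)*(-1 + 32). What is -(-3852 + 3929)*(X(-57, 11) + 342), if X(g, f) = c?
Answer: 73843/2 ≈ 36922.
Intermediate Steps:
c = -1643/2 (c = ((-34 - 19)*(-1 + 32))/2 = (-53*31)/2 = (½)*(-1643) = -1643/2 ≈ -821.50)
X(g, f) = -1643/2
-(-3852 + 3929)*(X(-57, 11) + 342) = -(-3852 + 3929)*(-1643/2 + 342) = -77*(-959)/2 = -1*(-73843/2) = 73843/2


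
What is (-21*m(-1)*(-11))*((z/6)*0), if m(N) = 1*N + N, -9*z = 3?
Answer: 0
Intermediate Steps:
z = -⅓ (z = -⅑*3 = -⅓ ≈ -0.33333)
m(N) = 2*N (m(N) = N + N = 2*N)
(-21*m(-1)*(-11))*((z/6)*0) = (-21*2*(-1)*(-11))*(-⅓/6*0) = (-(-42)*(-11))*(-⅓*⅙*0) = (-21*22)*(-1/18*0) = -462*0 = 0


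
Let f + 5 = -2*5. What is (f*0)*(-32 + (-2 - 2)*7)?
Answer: 0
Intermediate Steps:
f = -15 (f = -5 - 2*5 = -5 - 10 = -15)
(f*0)*(-32 + (-2 - 2)*7) = (-15*0)*(-32 + (-2 - 2)*7) = 0*(-32 - 4*7) = 0*(-32 - 28) = 0*(-60) = 0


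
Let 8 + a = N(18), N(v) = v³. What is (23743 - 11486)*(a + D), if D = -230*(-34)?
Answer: 167234508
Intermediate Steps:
a = 5824 (a = -8 + 18³ = -8 + 5832 = 5824)
D = 7820
(23743 - 11486)*(a + D) = (23743 - 11486)*(5824 + 7820) = 12257*13644 = 167234508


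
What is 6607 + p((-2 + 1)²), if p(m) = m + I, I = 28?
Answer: 6636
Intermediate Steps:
p(m) = 28 + m (p(m) = m + 28 = 28 + m)
6607 + p((-2 + 1)²) = 6607 + (28 + (-2 + 1)²) = 6607 + (28 + (-1)²) = 6607 + (28 + 1) = 6607 + 29 = 6636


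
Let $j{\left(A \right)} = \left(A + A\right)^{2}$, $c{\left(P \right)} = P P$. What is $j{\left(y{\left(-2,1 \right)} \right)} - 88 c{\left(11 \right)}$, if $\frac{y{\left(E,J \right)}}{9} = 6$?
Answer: $1016$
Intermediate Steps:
$y{\left(E,J \right)} = 54$ ($y{\left(E,J \right)} = 9 \cdot 6 = 54$)
$c{\left(P \right)} = P^{2}$
$j{\left(A \right)} = 4 A^{2}$ ($j{\left(A \right)} = \left(2 A\right)^{2} = 4 A^{2}$)
$j{\left(y{\left(-2,1 \right)} \right)} - 88 c{\left(11 \right)} = 4 \cdot 54^{2} - 88 \cdot 11^{2} = 4 \cdot 2916 - 10648 = 11664 - 10648 = 1016$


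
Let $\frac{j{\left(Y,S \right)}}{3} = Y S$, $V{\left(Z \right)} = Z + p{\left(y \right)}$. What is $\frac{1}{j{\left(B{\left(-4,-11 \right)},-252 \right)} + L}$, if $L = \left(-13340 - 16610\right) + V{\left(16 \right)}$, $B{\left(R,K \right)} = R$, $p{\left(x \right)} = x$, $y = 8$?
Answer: $- \frac{1}{26902} \approx -3.7172 \cdot 10^{-5}$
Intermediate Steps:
$V{\left(Z \right)} = 8 + Z$ ($V{\left(Z \right)} = Z + 8 = 8 + Z$)
$j{\left(Y,S \right)} = 3 S Y$ ($j{\left(Y,S \right)} = 3 Y S = 3 S Y$)
$L = -29926$ ($L = \left(-13340 - 16610\right) + \left(8 + 16\right) = -29950 + 24 = -29926$)
$\frac{1}{j{\left(B{\left(-4,-11 \right)},-252 \right)} + L} = \frac{1}{3 \left(-252\right) \left(-4\right) - 29926} = \frac{1}{3024 - 29926} = \frac{1}{-26902} = - \frac{1}{26902}$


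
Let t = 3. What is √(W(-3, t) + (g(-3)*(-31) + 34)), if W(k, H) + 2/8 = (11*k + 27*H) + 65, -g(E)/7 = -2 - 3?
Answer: 3*I*√417/2 ≈ 30.631*I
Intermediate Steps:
g(E) = 35 (g(E) = -7*(-2 - 3) = -7*(-5) = 35)
W(k, H) = 259/4 + 11*k + 27*H (W(k, H) = -¼ + ((11*k + 27*H) + 65) = -¼ + (65 + 11*k + 27*H) = 259/4 + 11*k + 27*H)
√(W(-3, t) + (g(-3)*(-31) + 34)) = √((259/4 + 11*(-3) + 27*3) + (35*(-31) + 34)) = √((259/4 - 33 + 81) + (-1085 + 34)) = √(451/4 - 1051) = √(-3753/4) = 3*I*√417/2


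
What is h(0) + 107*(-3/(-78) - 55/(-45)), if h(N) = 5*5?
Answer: 37415/234 ≈ 159.89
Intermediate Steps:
h(N) = 25
h(0) + 107*(-3/(-78) - 55/(-45)) = 25 + 107*(-3/(-78) - 55/(-45)) = 25 + 107*(-3*(-1/78) - 55*(-1/45)) = 25 + 107*(1/26 + 11/9) = 25 + 107*(295/234) = 25 + 31565/234 = 37415/234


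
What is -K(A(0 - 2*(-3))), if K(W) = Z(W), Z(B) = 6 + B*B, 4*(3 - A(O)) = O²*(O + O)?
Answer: -11031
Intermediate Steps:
A(O) = 3 - O³/2 (A(O) = 3 - O²*(O + O)/4 = 3 - O²*2*O/4 = 3 - O³/2)
Z(B) = 6 + B²
K(W) = 6 + W²
-K(A(0 - 2*(-3))) = -(6 + (3 - (0 - 2*(-3))³/2)²) = -(6 + (3 - (0 + 6)³/2)²) = -(6 + (3 - ½*6³)²) = -(6 + (3 - ½*216)²) = -(6 + (3 - 108)²) = -(6 + (-105)²) = -(6 + 11025) = -1*11031 = -11031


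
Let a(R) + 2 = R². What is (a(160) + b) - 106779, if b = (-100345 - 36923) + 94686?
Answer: -123763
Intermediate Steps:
b = -42582 (b = -137268 + 94686 = -42582)
a(R) = -2 + R²
(a(160) + b) - 106779 = ((-2 + 160²) - 42582) - 106779 = ((-2 + 25600) - 42582) - 106779 = (25598 - 42582) - 106779 = -16984 - 106779 = -123763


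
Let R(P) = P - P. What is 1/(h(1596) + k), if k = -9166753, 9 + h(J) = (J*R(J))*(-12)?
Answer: -1/9166762 ≈ -1.0909e-7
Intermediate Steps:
R(P) = 0
h(J) = -9 (h(J) = -9 + (J*0)*(-12) = -9 + 0*(-12) = -9 + 0 = -9)
1/(h(1596) + k) = 1/(-9 - 9166753) = 1/(-9166762) = -1/9166762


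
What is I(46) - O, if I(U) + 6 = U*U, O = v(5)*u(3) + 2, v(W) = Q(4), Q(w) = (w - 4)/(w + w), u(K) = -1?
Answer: 2108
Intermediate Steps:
Q(w) = (-4 + w)/(2*w) (Q(w) = (-4 + w)/((2*w)) = (-4 + w)*(1/(2*w)) = (-4 + w)/(2*w))
v(W) = 0 (v(W) = (½)*(-4 + 4)/4 = (½)*(¼)*0 = 0)
O = 2 (O = 0*(-1) + 2 = 0 + 2 = 2)
I(U) = -6 + U² (I(U) = -6 + U*U = -6 + U²)
I(46) - O = (-6 + 46²) - 1*2 = (-6 + 2116) - 2 = 2110 - 2 = 2108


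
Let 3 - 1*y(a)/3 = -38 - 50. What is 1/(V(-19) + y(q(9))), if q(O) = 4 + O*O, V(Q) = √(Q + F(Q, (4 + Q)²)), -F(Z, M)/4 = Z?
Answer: 91/24824 - √57/74472 ≈ 0.0035644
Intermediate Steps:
F(Z, M) = -4*Z
V(Q) = √3*√(-Q) (V(Q) = √(Q - 4*Q) = √(-3*Q) = √3*√(-Q))
q(O) = 4 + O²
y(a) = 273 (y(a) = 9 - 3*(-38 - 50) = 9 - 3*(-88) = 9 + 264 = 273)
1/(V(-19) + y(q(9))) = 1/(√3*√(-1*(-19)) + 273) = 1/(√3*√19 + 273) = 1/(√57 + 273) = 1/(273 + √57)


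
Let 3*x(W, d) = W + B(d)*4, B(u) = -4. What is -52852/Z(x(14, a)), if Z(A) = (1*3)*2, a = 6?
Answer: -26426/3 ≈ -8808.7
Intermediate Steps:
x(W, d) = -16/3 + W/3 (x(W, d) = (W - 4*4)/3 = (W - 16)/3 = (-16 + W)/3 = -16/3 + W/3)
Z(A) = 6 (Z(A) = 3*2 = 6)
-52852/Z(x(14, a)) = -52852/6 = -52852*⅙ = -26426/3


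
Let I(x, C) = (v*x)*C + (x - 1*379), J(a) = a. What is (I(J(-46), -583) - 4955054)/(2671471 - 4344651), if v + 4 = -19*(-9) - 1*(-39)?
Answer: -569029/1673180 ≈ -0.34009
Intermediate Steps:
v = 206 (v = -4 + (-19*(-9) - 1*(-39)) = -4 + (171 + 39) = -4 + 210 = 206)
I(x, C) = -379 + x + 206*C*x (I(x, C) = (206*x)*C + (x - 1*379) = 206*C*x + (x - 379) = 206*C*x + (-379 + x) = -379 + x + 206*C*x)
(I(J(-46), -583) - 4955054)/(2671471 - 4344651) = ((-379 - 46 + 206*(-583)*(-46)) - 4955054)/(2671471 - 4344651) = ((-379 - 46 + 5524508) - 4955054)/(-1673180) = (5524083 - 4955054)*(-1/1673180) = 569029*(-1/1673180) = -569029/1673180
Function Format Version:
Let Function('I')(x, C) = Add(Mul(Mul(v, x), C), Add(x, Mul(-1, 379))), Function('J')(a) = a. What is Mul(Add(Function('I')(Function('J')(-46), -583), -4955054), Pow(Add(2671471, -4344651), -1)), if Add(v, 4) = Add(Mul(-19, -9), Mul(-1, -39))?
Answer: Rational(-569029, 1673180) ≈ -0.34009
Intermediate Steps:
v = 206 (v = Add(-4, Add(Mul(-19, -9), Mul(-1, -39))) = Add(-4, Add(171, 39)) = Add(-4, 210) = 206)
Function('I')(x, C) = Add(-379, x, Mul(206, C, x)) (Function('I')(x, C) = Add(Mul(Mul(206, x), C), Add(x, Mul(-1, 379))) = Add(Mul(206, C, x), Add(x, -379)) = Add(Mul(206, C, x), Add(-379, x)) = Add(-379, x, Mul(206, C, x)))
Mul(Add(Function('I')(Function('J')(-46), -583), -4955054), Pow(Add(2671471, -4344651), -1)) = Mul(Add(Add(-379, -46, Mul(206, -583, -46)), -4955054), Pow(Add(2671471, -4344651), -1)) = Mul(Add(Add(-379, -46, 5524508), -4955054), Pow(-1673180, -1)) = Mul(Add(5524083, -4955054), Rational(-1, 1673180)) = Mul(569029, Rational(-1, 1673180)) = Rational(-569029, 1673180)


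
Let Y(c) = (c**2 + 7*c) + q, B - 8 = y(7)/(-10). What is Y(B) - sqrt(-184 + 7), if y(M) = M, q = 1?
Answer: 10539/100 - I*sqrt(177) ≈ 105.39 - 13.304*I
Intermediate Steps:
B = 73/10 (B = 8 + 7/(-10) = 8 + 7*(-1/10) = 8 - 7/10 = 73/10 ≈ 7.3000)
Y(c) = 1 + c**2 + 7*c (Y(c) = (c**2 + 7*c) + 1 = 1 + c**2 + 7*c)
Y(B) - sqrt(-184 + 7) = (1 + (73/10)**2 + 7*(73/10)) - sqrt(-184 + 7) = (1 + 5329/100 + 511/10) - sqrt(-177) = 10539/100 - I*sqrt(177)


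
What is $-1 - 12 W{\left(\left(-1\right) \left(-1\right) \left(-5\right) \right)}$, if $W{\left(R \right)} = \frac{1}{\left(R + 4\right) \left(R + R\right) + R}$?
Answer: $- \frac{17}{5} \approx -3.4$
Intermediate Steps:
$W{\left(R \right)} = \frac{1}{R + 2 R \left(4 + R\right)}$ ($W{\left(R \right)} = \frac{1}{\left(4 + R\right) 2 R + R} = \frac{1}{2 R \left(4 + R\right) + R} = \frac{1}{R + 2 R \left(4 + R\right)}$)
$-1 - 12 W{\left(\left(-1\right) \left(-1\right) \left(-5\right) \right)} = -1 - 12 \frac{1}{\left(-1\right) \left(-1\right) \left(-5\right) \left(9 + 2 \left(-1\right) \left(-1\right) \left(-5\right)\right)} = -1 - 12 \frac{1}{1 \left(-5\right) \left(9 + 2 \cdot 1 \left(-5\right)\right)} = -1 - 12 \frac{1}{\left(-5\right) \left(9 + 2 \left(-5\right)\right)} = -1 - 12 \left(- \frac{1}{5 \left(9 - 10\right)}\right) = -1 - 12 \left(- \frac{1}{5 \left(-1\right)}\right) = -1 - 12 \left(\left(- \frac{1}{5}\right) \left(-1\right)\right) = -1 - \frac{12}{5} = - \frac{17}{5}$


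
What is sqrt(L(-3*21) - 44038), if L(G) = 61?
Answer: I*sqrt(43977) ≈ 209.71*I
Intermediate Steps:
sqrt(L(-3*21) - 44038) = sqrt(61 - 44038) = sqrt(-43977) = I*sqrt(43977)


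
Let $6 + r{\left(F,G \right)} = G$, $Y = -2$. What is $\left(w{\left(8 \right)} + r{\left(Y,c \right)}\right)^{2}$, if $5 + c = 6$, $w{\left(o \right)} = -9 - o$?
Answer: $484$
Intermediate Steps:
$c = 1$ ($c = -5 + 6 = 1$)
$r{\left(F,G \right)} = -6 + G$
$\left(w{\left(8 \right)} + r{\left(Y,c \right)}\right)^{2} = \left(\left(-9 - 8\right) + \left(-6 + 1\right)\right)^{2} = \left(\left(-9 - 8\right) - 5\right)^{2} = \left(-17 - 5\right)^{2} = \left(-22\right)^{2} = 484$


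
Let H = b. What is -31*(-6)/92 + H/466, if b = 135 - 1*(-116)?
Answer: 13721/5359 ≈ 2.5604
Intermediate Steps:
b = 251 (b = 135 + 116 = 251)
H = 251
-31*(-6)/92 + H/466 = -31*(-6)/92 + 251/466 = 186*(1/92) + 251*(1/466) = 93/46 + 251/466 = 13721/5359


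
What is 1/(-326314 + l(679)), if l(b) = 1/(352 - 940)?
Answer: -588/191872633 ≈ -3.0645e-6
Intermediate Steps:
l(b) = -1/588 (l(b) = 1/(-588) = -1/588)
1/(-326314 + l(679)) = 1/(-326314 - 1/588) = 1/(-191872633/588) = -588/191872633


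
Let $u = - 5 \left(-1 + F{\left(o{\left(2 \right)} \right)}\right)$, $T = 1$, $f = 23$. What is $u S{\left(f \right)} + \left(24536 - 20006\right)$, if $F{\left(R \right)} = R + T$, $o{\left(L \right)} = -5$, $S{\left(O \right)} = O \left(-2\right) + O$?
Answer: $3955$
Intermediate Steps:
$S{\left(O \right)} = - O$ ($S{\left(O \right)} = - 2 O + O = - O$)
$F{\left(R \right)} = 1 + R$ ($F{\left(R \right)} = R + 1 = 1 + R$)
$u = 25$ ($u = - 5 \left(-1 + \left(1 - 5\right)\right) = - 5 \left(-1 - 4\right) = \left(-5\right) \left(-5\right) = 25$)
$u S{\left(f \right)} + \left(24536 - 20006\right) = 25 \left(\left(-1\right) 23\right) + \left(24536 - 20006\right) = 25 \left(-23\right) + 4530 = -575 + 4530 = 3955$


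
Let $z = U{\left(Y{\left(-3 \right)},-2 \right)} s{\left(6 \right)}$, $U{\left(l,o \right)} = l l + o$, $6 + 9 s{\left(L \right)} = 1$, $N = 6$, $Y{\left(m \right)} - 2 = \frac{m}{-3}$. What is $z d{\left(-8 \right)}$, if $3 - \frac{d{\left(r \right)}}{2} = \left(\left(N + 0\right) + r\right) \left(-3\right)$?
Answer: $\frac{70}{3} \approx 23.333$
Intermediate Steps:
$Y{\left(m \right)} = 2 - \frac{m}{3}$ ($Y{\left(m \right)} = 2 + \frac{m}{-3} = 2 + m \left(- \frac{1}{3}\right) = 2 - \frac{m}{3}$)
$s{\left(L \right)} = - \frac{5}{9}$ ($s{\left(L \right)} = - \frac{2}{3} + \frac{1}{9} \cdot 1 = - \frac{2}{3} + \frac{1}{9} = - \frac{5}{9}$)
$U{\left(l,o \right)} = o + l^{2}$ ($U{\left(l,o \right)} = l^{2} + o = o + l^{2}$)
$z = - \frac{35}{9}$ ($z = \left(-2 + \left(2 - -1\right)^{2}\right) \left(- \frac{5}{9}\right) = \left(-2 + \left(2 + 1\right)^{2}\right) \left(- \frac{5}{9}\right) = \left(-2 + 3^{2}\right) \left(- \frac{5}{9}\right) = \left(-2 + 9\right) \left(- \frac{5}{9}\right) = 7 \left(- \frac{5}{9}\right) = - \frac{35}{9} \approx -3.8889$)
$d{\left(r \right)} = 42 + 6 r$ ($d{\left(r \right)} = 6 - 2 \left(\left(6 + 0\right) + r\right) \left(-3\right) = 6 - 2 \left(6 + r\right) \left(-3\right) = 6 - 2 \left(-18 - 3 r\right) = 6 + \left(36 + 6 r\right) = 42 + 6 r$)
$z d{\left(-8 \right)} = - \frac{35 \left(42 + 6 \left(-8\right)\right)}{9} = - \frac{35 \left(42 - 48\right)}{9} = \left(- \frac{35}{9}\right) \left(-6\right) = \frac{70}{3}$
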